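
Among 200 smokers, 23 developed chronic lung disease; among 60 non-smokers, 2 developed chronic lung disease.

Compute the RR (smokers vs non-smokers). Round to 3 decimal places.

risk, smokers = 23/200 = 0.11500
risk, non-smokers = 2/60 = 0.03333
RR = 0.11500 / 0.03333 = 3.450

3.450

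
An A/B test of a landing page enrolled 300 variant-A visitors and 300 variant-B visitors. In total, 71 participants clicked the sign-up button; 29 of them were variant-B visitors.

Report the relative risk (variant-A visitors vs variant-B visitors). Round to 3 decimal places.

variant-A visitors with the outcome: 71 − 29 = 42
variant-A visitors without the outcome: 300 − 42 = 258
variant-B visitors without the outcome: 300 − 29 = 271
risk, variant-A visitors = 42/300 = 0.1400
risk, variant-B visitors = 29/300 = 0.0967
RR = 0.1400 / 0.0967 = 1.448

RR: 1.448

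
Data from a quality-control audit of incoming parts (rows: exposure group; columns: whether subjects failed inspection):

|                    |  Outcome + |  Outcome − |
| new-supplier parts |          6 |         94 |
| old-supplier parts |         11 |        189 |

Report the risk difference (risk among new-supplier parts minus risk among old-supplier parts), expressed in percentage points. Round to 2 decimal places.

risk, new-supplier parts = 6/100 = 0.0600
risk, old-supplier parts = 11/200 = 0.0550
risk difference = 0.0600 − 0.0550 = 0.0050 → 0.50 percentage points

0.50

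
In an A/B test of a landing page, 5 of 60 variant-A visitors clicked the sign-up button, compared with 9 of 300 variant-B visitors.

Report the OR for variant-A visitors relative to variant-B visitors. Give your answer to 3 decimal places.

OR ≈ 2.939

odds, variant-A visitors = 5/55 = 0.09091
odds, variant-B visitors = 9/291 = 0.03093
OR = 0.09091 / 0.03093 = 2.939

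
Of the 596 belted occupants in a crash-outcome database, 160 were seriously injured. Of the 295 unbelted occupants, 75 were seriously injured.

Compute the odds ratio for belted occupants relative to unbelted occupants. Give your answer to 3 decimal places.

OR = (160 × 220) / (436 × 75) = 35200/32700 ≈ 1.076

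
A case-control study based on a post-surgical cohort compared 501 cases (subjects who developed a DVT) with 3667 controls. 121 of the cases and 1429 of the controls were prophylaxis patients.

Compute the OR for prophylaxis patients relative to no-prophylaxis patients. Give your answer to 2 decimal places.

odds, prophylaxis patients = 121/1429 = 0.0847
odds, no-prophylaxis patients = 380/2238 = 0.1698
OR = 0.0847 / 0.1698 = 0.50

0.50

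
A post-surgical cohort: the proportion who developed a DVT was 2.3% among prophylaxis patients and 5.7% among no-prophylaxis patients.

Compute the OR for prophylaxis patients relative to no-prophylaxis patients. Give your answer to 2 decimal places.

OR: 0.39

odds, prophylaxis patients = 0.02300/0.97700 = 0.02354
odds, no-prophylaxis patients = 0.05700/0.94300 = 0.06045
OR = 0.02354 / 0.06045 = 0.39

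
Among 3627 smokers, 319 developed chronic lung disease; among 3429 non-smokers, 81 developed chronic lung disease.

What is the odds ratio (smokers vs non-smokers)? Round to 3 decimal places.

OR = (319 × 3348) / (3308 × 81) = 1068012/267948 ≈ 3.986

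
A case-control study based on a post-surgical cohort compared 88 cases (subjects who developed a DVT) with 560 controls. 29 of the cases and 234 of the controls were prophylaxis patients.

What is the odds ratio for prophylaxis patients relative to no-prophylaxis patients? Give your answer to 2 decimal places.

OR ≈ 0.68

odds, prophylaxis patients = 29/234 = 0.1239
odds, no-prophylaxis patients = 59/326 = 0.1810
OR = 0.1239 / 0.1810 = 0.68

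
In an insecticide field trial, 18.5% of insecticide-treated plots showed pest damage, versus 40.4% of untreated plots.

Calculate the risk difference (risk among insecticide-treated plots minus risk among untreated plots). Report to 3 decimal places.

risk difference = 0.1850 − 0.4040 = -0.219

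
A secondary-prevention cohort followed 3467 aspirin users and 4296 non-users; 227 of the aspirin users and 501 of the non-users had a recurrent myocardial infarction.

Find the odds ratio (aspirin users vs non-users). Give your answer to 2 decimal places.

odds, aspirin users = 227/3240 = 0.0701
odds, non-users = 501/3795 = 0.1320
OR = 0.0701 / 0.1320 = 0.53

0.53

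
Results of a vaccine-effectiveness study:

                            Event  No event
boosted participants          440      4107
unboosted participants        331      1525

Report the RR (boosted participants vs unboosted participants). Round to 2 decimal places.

0.54

risk, boosted participants = 440/4547 = 0.0968
risk, unboosted participants = 331/1856 = 0.1783
RR = 0.0968 / 0.1783 = 0.54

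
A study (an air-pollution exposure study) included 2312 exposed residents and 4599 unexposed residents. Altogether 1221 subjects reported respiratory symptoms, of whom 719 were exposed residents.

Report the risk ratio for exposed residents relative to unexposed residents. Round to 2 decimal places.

2.85

exposed residents without the outcome: 2312 − 719 = 1593
unexposed residents with the outcome: 1221 − 719 = 502
unexposed residents without the outcome: 4599 − 502 = 4097
risk, exposed residents = 719/2312 = 0.3110
risk, unexposed residents = 502/4599 = 0.1092
RR = 0.3110 / 0.1092 = 2.85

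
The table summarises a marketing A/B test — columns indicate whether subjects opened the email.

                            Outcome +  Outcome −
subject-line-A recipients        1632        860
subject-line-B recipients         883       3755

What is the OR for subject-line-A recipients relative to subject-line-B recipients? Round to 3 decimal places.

OR = (1632 × 3755) / (860 × 883) = 6128160/759380 ≈ 8.070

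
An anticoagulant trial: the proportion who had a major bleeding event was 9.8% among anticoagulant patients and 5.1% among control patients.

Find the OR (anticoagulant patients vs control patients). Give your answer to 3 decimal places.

odds, anticoagulant patients = 0.0980/0.9020 = 0.1086
odds, control patients = 0.0510/0.9490 = 0.0537
OR = 0.1086 / 0.0537 = 2.022

OR = 2.022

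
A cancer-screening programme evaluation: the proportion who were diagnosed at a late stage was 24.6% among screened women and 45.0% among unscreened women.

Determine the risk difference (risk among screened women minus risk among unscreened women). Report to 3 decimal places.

risk difference = 0.2460 − 0.4500 = -0.204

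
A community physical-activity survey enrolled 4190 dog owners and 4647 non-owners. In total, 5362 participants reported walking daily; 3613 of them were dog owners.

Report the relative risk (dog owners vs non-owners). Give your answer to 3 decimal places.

2.291

dog owners without the outcome: 4190 − 3613 = 577
non-owners with the outcome: 5362 − 3613 = 1749
non-owners without the outcome: 4647 − 1749 = 2898
risk, dog owners = 3613/4190 = 0.8623
risk, non-owners = 1749/4647 = 0.3764
RR = 0.8623 / 0.3764 = 2.291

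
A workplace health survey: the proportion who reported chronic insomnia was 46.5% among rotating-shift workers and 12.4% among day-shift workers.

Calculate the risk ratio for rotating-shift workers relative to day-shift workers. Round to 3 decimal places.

RR = 0.4650 / 0.1240 = 3.750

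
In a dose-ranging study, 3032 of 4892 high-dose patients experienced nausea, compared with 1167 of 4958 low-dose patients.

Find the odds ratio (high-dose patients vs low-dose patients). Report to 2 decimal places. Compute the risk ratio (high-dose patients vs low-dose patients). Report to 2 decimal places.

OR = 5.30; RR = 2.63

OR = (3032 × 3791) / (1860 × 1167) = 11494312/2170620 ≈ 5.30
risk, high-dose patients = 3032/4892 = 0.6198
risk, low-dose patients = 1167/4958 = 0.2354
RR = 0.6198 / 0.2354 = 2.63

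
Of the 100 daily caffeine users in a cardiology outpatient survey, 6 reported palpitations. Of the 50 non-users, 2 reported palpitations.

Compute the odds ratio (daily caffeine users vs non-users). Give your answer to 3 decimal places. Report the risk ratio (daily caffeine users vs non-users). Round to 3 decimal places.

OR = (6 × 48) / (94 × 2) = 288/188 ≈ 1.532
risk, daily caffeine users = 6/100 = 0.06000
risk, non-users = 2/50 = 0.04000
RR = 0.06000 / 0.04000 = 1.500

OR = 1.532; RR = 1.500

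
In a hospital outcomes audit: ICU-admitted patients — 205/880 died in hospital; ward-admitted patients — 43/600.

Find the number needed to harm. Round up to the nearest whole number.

risk, ICU-admitted patients = 205/880 = 0.232955
risk, ward-admitted patients = 43/600 = 0.071667
absolute risk difference = 0.161288
1 / 0.161288 = 6.200 → round up → 7

7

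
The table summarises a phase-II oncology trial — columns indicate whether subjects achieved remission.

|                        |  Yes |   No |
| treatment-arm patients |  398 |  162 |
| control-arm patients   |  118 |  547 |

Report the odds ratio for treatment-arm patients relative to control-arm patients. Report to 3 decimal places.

OR = (398 × 547) / (162 × 118) = 217706/19116 ≈ 11.389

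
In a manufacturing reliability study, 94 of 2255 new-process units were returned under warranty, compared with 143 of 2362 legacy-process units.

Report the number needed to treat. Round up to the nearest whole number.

NNT ≈ 54

risk, new-process units = 94/2255 = 0.041685
risk, legacy-process units = 143/2362 = 0.060542
absolute risk difference = 0.018857
1 / 0.018857 = 53.031 → round up → 54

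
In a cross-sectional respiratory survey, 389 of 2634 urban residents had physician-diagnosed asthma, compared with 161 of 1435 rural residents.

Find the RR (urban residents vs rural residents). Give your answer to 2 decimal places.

risk, urban residents = 389/2634 = 0.1477
risk, rural residents = 161/1435 = 0.1122
RR = 0.1477 / 0.1122 = 1.32

1.32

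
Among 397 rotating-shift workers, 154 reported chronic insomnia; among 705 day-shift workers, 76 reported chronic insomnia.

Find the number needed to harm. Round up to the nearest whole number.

4

risk, rotating-shift workers = 154/397 = 0.387909
risk, day-shift workers = 76/705 = 0.107801
absolute risk difference = 0.280108
1 / 0.280108 = 3.570 → round up → 4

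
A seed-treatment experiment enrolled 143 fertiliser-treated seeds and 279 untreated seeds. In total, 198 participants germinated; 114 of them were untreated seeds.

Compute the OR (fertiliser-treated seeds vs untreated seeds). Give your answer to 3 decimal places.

fertiliser-treated seeds with the outcome: 198 − 114 = 84
fertiliser-treated seeds without the outcome: 143 − 84 = 59
untreated seeds without the outcome: 279 − 114 = 165
odds, fertiliser-treated seeds = 84/59 = 1.4237
odds, untreated seeds = 114/165 = 0.6909
OR = 1.4237 / 0.6909 = 2.061

2.061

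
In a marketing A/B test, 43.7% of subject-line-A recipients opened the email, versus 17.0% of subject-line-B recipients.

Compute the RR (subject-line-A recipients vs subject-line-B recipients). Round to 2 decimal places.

RR = 0.4370 / 0.1700 = 2.57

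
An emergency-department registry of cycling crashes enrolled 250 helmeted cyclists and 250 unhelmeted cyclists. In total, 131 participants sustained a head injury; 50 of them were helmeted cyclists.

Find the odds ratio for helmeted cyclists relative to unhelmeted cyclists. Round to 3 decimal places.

helmeted cyclists without the outcome: 250 − 50 = 200
unhelmeted cyclists with the outcome: 131 − 50 = 81
unhelmeted cyclists without the outcome: 250 − 81 = 169
OR = (50 × 169) / (200 × 81) = 8450/16200 ≈ 0.522

OR: 0.522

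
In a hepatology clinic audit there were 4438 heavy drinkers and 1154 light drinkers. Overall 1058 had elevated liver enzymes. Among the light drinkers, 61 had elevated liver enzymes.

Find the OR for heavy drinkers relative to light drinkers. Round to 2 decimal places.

heavy drinkers with the outcome: 1058 − 61 = 997
heavy drinkers without the outcome: 4438 − 997 = 3441
light drinkers without the outcome: 1154 − 61 = 1093
OR = (997 × 1093) / (3441 × 61) = 1089721/209901 ≈ 5.19

5.19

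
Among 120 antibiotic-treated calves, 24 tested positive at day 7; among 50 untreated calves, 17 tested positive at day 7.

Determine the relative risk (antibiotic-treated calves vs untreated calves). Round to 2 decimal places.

RR: 0.59

risk, antibiotic-treated calves = 24/120 = 0.2000
risk, untreated calves = 17/50 = 0.3400
RR = 0.2000 / 0.3400 = 0.59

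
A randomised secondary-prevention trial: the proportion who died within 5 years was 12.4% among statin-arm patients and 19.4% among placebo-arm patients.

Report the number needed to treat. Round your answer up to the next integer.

absolute risk difference = 0.070000
1 / 0.070000 = 14.286 → round up → 15

NNT: 15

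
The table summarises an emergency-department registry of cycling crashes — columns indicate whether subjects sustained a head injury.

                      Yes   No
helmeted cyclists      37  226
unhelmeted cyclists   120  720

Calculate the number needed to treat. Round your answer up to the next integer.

risk, helmeted cyclists = 37/263 = 0.140684
risk, unhelmeted cyclists = 120/840 = 0.142857
absolute risk difference = 0.002173
1 / 0.002173 = 460.193 → round up → 461

NNT = 461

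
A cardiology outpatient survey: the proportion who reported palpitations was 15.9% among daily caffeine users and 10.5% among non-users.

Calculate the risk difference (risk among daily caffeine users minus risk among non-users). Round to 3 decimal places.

risk difference = 0.1590 − 0.1050 = 0.054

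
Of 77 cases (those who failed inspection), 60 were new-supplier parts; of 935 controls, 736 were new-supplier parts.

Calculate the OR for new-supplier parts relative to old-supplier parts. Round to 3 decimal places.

OR = (60 × 199) / (736 × 17) = 11940/12512 ≈ 0.954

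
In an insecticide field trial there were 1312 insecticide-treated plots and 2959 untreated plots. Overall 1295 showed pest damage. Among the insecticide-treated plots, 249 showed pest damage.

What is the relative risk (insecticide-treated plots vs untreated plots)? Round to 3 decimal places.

0.537

insecticide-treated plots without the outcome: 1312 − 249 = 1063
untreated plots with the outcome: 1295 − 249 = 1046
untreated plots without the outcome: 2959 − 1046 = 1913
risk, insecticide-treated plots = 249/1312 = 0.1898
risk, untreated plots = 1046/2959 = 0.3535
RR = 0.1898 / 0.3535 = 0.537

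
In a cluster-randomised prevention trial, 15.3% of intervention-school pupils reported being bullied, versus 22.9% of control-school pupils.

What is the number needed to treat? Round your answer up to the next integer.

absolute risk difference = 0.076000
1 / 0.076000 = 13.158 → round up → 14

NNT: 14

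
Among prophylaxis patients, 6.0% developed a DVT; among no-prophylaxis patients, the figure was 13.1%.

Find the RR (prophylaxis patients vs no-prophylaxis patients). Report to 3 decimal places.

RR = 0.0600 / 0.1310 = 0.458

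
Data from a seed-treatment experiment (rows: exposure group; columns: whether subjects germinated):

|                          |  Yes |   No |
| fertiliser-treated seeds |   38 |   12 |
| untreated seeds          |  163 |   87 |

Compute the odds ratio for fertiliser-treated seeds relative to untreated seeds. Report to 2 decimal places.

odds, fertiliser-treated seeds = 38/12 = 3.1667
odds, untreated seeds = 163/87 = 1.8736
OR = 3.1667 / 1.8736 = 1.69

1.69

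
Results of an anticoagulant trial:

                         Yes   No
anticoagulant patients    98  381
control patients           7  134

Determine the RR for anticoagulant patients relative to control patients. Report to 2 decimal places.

risk, anticoagulant patients = 98/479 = 0.20459
risk, control patients = 7/141 = 0.04965
RR = 0.20459 / 0.04965 = 4.12

4.12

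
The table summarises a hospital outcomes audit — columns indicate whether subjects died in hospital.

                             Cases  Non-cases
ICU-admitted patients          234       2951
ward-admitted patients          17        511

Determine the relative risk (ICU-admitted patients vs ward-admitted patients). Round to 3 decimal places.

2.282

risk, ICU-admitted patients = 234/3185 = 0.07347
risk, ward-admitted patients = 17/528 = 0.03220
RR = 0.07347 / 0.03220 = 2.282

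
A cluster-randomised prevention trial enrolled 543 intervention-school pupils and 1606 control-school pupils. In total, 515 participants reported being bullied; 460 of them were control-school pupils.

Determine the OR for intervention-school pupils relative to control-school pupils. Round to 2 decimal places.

intervention-school pupils with the outcome: 515 − 460 = 55
intervention-school pupils without the outcome: 543 − 55 = 488
control-school pupils without the outcome: 1606 − 460 = 1146
odds, intervention-school pupils = 55/488 = 0.1127
odds, control-school pupils = 460/1146 = 0.4014
OR = 0.1127 / 0.4014 = 0.28

OR = 0.28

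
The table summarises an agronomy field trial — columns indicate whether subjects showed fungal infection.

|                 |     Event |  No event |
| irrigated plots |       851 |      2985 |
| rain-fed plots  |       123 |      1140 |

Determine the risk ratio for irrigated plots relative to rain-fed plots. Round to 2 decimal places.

2.28

risk, irrigated plots = 851/3836 = 0.2218
risk, rain-fed plots = 123/1263 = 0.0974
RR = 0.2218 / 0.0974 = 2.28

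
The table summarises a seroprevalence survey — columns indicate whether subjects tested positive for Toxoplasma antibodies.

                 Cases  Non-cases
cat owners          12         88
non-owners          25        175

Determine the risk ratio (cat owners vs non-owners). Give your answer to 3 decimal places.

risk, cat owners = 12/100 = 0.1200
risk, non-owners = 25/200 = 0.1250
RR = 0.1200 / 0.1250 = 0.960

0.960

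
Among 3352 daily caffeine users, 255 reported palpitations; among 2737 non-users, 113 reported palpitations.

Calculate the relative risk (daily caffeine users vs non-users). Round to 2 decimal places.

risk, daily caffeine users = 255/3352 = 0.07607
risk, non-users = 113/2737 = 0.04129
RR = 0.07607 / 0.04129 = 1.84

RR: 1.84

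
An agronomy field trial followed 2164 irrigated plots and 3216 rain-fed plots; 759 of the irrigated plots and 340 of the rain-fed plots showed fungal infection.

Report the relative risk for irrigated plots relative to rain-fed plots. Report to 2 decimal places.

RR: 3.32

risk, irrigated plots = 759/2164 = 0.3507
risk, rain-fed plots = 340/3216 = 0.1057
RR = 0.3507 / 0.1057 = 3.32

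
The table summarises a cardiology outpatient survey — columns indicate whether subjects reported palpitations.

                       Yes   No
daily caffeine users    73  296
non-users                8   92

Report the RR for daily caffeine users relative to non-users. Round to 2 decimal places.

risk, daily caffeine users = 73/369 = 0.1978
risk, non-users = 8/100 = 0.0800
RR = 0.1978 / 0.0800 = 2.47

RR: 2.47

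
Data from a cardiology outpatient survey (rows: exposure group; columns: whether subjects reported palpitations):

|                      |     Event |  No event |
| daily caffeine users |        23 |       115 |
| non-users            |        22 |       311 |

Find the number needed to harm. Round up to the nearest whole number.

NNH ≈ 10

risk, daily caffeine users = 23/138 = 0.166667
risk, non-users = 22/333 = 0.066066
absolute risk difference = 0.100601
1 / 0.100601 = 9.940 → round up → 10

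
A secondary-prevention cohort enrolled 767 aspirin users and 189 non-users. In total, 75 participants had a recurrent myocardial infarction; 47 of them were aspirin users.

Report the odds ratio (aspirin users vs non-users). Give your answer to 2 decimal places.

OR = 0.38

aspirin users without the outcome: 767 − 47 = 720
non-users with the outcome: 75 − 47 = 28
non-users without the outcome: 189 − 28 = 161
odds, aspirin users = 47/720 = 0.0653
odds, non-users = 28/161 = 0.1739
OR = 0.0653 / 0.1739 = 0.38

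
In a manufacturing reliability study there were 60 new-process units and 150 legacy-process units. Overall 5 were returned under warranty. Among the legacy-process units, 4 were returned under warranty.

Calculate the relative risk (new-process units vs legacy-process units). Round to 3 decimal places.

0.625

new-process units with the outcome: 5 − 4 = 1
new-process units without the outcome: 60 − 1 = 59
legacy-process units without the outcome: 150 − 4 = 146
risk, new-process units = 1/60 = 0.01667
risk, legacy-process units = 4/150 = 0.02667
RR = 0.01667 / 0.02667 = 0.625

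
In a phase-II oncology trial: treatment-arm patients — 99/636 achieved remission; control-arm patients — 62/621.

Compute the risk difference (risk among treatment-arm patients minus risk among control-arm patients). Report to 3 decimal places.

RD: 0.056

risk, treatment-arm patients = 99/636 = 0.1557
risk, control-arm patients = 62/621 = 0.0998
risk difference = 0.1557 − 0.0998 = 0.056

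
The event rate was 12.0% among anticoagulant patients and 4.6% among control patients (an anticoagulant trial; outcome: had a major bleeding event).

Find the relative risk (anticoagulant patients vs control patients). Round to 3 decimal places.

RR = 0.12000 / 0.04600 = 2.609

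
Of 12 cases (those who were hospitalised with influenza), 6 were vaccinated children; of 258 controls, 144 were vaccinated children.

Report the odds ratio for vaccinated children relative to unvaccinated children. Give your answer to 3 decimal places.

OR = (6 × 114) / (144 × 6) = 684/864 ≈ 0.792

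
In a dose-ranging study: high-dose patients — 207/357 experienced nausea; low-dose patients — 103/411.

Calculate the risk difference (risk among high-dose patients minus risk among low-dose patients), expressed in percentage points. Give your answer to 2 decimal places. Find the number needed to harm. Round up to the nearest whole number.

RD = 32.92; NNH = 4

risk, high-dose patients = 207/357 = 0.5798
risk, low-dose patients = 103/411 = 0.2506
risk difference = 0.5798 − 0.2506 = 0.3292 → 32.92 percentage points
absolute risk difference = 0.329224
1 / 0.329224 = 3.037 → round up → 4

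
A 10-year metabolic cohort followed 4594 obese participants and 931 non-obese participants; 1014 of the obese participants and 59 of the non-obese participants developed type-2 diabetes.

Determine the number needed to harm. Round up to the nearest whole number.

risk, obese participants = 1014/4594 = 0.220723
risk, non-obese participants = 59/931 = 0.063373
absolute risk difference = 0.157350
1 / 0.157350 = 6.355 → round up → 7

NNH: 7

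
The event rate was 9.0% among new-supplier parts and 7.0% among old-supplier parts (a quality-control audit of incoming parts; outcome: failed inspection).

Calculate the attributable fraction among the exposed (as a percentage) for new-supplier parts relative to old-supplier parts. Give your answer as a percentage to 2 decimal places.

AR% = (0.0900 − 0.0700) / 0.0900 = 0.2222 → 22.22%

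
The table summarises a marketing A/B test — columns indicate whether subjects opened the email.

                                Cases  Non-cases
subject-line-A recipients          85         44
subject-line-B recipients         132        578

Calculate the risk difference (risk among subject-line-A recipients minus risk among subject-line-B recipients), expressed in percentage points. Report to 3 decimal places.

risk, subject-line-A recipients = 85/129 = 0.6589
risk, subject-line-B recipients = 132/710 = 0.1859
risk difference = 0.6589 − 0.1859 = 0.4730 → 47.300 percentage points

RD ≈ 47.300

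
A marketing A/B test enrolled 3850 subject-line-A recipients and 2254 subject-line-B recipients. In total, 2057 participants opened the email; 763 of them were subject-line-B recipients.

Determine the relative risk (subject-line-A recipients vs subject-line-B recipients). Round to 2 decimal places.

subject-line-A recipients with the outcome: 2057 − 763 = 1294
subject-line-A recipients without the outcome: 3850 − 1294 = 2556
subject-line-B recipients without the outcome: 2254 − 763 = 1491
risk, subject-line-A recipients = 1294/3850 = 0.3361
risk, subject-line-B recipients = 763/2254 = 0.3385
RR = 0.3361 / 0.3385 = 0.99

RR = 0.99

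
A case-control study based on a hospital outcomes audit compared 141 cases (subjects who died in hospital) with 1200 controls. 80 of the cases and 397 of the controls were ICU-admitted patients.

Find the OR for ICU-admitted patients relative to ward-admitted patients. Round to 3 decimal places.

OR = (80 × 803) / (397 × 61) = 64240/24217 ≈ 2.653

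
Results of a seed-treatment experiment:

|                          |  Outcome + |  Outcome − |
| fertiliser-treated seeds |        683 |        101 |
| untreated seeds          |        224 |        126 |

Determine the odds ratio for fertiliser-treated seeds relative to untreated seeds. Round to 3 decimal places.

OR = (683 × 126) / (101 × 224) = 86058/22624 ≈ 3.804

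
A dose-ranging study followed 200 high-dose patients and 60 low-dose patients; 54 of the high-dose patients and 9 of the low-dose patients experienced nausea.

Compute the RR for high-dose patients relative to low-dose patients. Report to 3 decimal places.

risk, high-dose patients = 54/200 = 0.2700
risk, low-dose patients = 9/60 = 0.1500
RR = 0.2700 / 0.1500 = 1.800

1.800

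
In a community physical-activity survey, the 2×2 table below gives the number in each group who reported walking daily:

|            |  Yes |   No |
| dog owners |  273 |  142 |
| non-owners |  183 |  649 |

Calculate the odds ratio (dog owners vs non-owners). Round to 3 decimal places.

OR = (273 × 649) / (142 × 183) = 177177/25986 ≈ 6.818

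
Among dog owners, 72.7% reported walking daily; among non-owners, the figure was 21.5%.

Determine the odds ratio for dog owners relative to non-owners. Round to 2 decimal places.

odds, dog owners = 0.7270/0.2730 = 2.6630
odds, non-owners = 0.2150/0.7850 = 0.2739
OR = 2.6630 / 0.2739 = 9.72

9.72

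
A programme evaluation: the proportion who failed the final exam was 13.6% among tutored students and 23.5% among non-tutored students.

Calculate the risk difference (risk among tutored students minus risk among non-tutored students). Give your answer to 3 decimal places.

risk difference = 0.1360 − 0.2350 = -0.099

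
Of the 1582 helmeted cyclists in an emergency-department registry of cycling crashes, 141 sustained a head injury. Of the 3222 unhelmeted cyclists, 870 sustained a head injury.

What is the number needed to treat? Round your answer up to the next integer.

NNT: 6

risk, helmeted cyclists = 141/1582 = 0.089128
risk, unhelmeted cyclists = 870/3222 = 0.270019
absolute risk difference = 0.180891
1 / 0.180891 = 5.528 → round up → 6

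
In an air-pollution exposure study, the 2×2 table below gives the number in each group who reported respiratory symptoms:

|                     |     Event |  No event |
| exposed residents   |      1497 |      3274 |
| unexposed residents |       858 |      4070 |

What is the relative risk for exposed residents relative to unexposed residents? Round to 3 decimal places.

risk, exposed residents = 1497/4771 = 0.3138
risk, unexposed residents = 858/4928 = 0.1741
RR = 0.3138 / 0.1741 = 1.802

1.802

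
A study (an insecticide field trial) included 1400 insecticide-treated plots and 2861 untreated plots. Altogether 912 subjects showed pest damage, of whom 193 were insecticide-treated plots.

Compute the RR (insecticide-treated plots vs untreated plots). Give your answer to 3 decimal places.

RR = 0.549

insecticide-treated plots without the outcome: 1400 − 193 = 1207
untreated plots with the outcome: 912 − 193 = 719
untreated plots without the outcome: 2861 − 719 = 2142
risk, insecticide-treated plots = 193/1400 = 0.1379
risk, untreated plots = 719/2861 = 0.2513
RR = 0.1379 / 0.2513 = 0.549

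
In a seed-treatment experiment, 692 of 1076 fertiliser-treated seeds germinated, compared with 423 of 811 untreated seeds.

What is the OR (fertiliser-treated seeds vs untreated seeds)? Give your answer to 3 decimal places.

OR = (692 × 388) / (384 × 423) = 268496/162432 ≈ 1.653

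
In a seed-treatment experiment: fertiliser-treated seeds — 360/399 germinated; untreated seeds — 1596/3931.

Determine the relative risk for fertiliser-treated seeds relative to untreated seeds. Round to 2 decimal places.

RR: 2.22

risk, fertiliser-treated seeds = 360/399 = 0.9023
risk, untreated seeds = 1596/3931 = 0.4060
RR = 0.9023 / 0.4060 = 2.22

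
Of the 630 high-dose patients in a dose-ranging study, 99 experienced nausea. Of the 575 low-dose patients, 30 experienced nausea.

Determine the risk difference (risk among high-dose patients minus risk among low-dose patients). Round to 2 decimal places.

0.10

risk, high-dose patients = 99/630 = 0.1571
risk, low-dose patients = 30/575 = 0.0522
risk difference = 0.1571 − 0.0522 = 0.10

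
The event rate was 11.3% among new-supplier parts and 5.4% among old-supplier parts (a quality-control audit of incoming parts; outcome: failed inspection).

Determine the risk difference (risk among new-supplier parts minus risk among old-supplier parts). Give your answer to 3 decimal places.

risk difference = 0.1130 − 0.0540 = 0.059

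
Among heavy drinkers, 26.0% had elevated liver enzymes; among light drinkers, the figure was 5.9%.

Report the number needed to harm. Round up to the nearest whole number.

absolute risk difference = 0.201000
1 / 0.201000 = 4.975 → round up → 5

NNH = 5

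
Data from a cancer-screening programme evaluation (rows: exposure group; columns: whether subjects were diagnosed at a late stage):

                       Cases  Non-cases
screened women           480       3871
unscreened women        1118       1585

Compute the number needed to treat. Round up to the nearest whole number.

risk, screened women = 480/4351 = 0.110319
risk, unscreened women = 1118/2703 = 0.413615
absolute risk difference = 0.303295
1 / 0.303295 = 3.297 → round up → 4

NNT ≈ 4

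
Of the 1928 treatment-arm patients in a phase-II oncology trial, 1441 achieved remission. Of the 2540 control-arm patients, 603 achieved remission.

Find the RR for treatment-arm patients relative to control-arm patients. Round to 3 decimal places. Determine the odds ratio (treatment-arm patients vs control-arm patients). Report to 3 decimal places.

risk, treatment-arm patients = 1441/1928 = 0.7474
risk, control-arm patients = 603/2540 = 0.2374
RR = 0.7474 / 0.2374 = 3.148
OR = (1441 × 1937) / (487 × 603) = 2791217/293661 ≈ 9.505

RR = 3.148; OR = 9.505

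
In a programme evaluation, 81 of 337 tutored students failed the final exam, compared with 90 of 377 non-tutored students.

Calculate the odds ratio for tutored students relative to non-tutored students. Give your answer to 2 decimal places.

OR = (81 × 287) / (256 × 90) = 23247/23040 ≈ 1.01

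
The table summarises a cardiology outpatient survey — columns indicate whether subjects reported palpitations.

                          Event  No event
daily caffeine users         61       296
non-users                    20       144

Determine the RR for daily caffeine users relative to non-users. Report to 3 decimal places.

risk, daily caffeine users = 61/357 = 0.1709
risk, non-users = 20/164 = 0.1220
RR = 0.1709 / 0.1220 = 1.401

1.401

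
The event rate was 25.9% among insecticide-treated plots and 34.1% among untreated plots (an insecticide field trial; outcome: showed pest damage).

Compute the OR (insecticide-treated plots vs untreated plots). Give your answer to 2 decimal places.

odds, insecticide-treated plots = 0.2590/0.7410 = 0.3495
odds, untreated plots = 0.3410/0.6590 = 0.5175
OR = 0.3495 / 0.5175 = 0.68

0.68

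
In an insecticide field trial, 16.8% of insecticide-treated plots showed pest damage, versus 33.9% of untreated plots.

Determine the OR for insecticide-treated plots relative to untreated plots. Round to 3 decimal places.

OR ≈ 0.394

odds, insecticide-treated plots = 0.1680/0.8320 = 0.2019
odds, untreated plots = 0.3390/0.6610 = 0.5129
OR = 0.2019 / 0.5129 = 0.394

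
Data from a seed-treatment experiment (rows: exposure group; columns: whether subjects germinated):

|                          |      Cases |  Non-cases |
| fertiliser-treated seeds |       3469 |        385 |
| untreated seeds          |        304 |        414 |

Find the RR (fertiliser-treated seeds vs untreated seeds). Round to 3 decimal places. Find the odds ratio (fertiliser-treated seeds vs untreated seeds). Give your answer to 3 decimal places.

risk, fertiliser-treated seeds = 3469/3854 = 0.9001
risk, untreated seeds = 304/718 = 0.4234
RR = 0.9001 / 0.4234 = 2.126
OR = (3469 × 414) / (385 × 304) = 1436166/117040 ≈ 12.271

RR = 2.126; OR = 12.271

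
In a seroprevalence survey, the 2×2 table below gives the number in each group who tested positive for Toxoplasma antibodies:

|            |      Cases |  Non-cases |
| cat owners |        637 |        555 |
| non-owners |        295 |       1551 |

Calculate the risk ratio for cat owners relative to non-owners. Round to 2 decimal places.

risk, cat owners = 637/1192 = 0.5344
risk, non-owners = 295/1846 = 0.1598
RR = 0.5344 / 0.1598 = 3.34

3.34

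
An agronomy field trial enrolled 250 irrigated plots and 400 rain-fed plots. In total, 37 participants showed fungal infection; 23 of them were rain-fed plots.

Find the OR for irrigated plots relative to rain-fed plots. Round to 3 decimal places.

irrigated plots with the outcome: 37 − 23 = 14
irrigated plots without the outcome: 250 − 14 = 236
rain-fed plots without the outcome: 400 − 23 = 377
OR = (14 × 377) / (236 × 23) = 5278/5428 ≈ 0.972

0.972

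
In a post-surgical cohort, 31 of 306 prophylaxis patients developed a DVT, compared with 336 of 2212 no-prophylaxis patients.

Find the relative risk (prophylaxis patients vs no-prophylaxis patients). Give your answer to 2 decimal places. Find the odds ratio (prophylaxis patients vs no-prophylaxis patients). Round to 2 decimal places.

RR = 0.67; OR = 0.63

risk, prophylaxis patients = 31/306 = 0.1013
risk, no-prophylaxis patients = 336/2212 = 0.1519
RR = 0.1013 / 0.1519 = 0.67
OR = (31 × 1876) / (275 × 336) = 58156/92400 ≈ 0.63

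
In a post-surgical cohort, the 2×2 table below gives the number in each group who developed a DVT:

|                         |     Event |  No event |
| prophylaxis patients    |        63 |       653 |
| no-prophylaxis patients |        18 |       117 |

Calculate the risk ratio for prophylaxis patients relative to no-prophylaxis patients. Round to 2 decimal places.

risk, prophylaxis patients = 63/716 = 0.0880
risk, no-prophylaxis patients = 18/135 = 0.1333
RR = 0.0880 / 0.1333 = 0.66

RR ≈ 0.66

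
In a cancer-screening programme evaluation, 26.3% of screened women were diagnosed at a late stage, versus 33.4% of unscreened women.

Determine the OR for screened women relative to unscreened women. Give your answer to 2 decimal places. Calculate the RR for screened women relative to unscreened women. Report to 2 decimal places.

odds, screened women = 0.2630/0.7370 = 0.3569
odds, unscreened women = 0.3340/0.6660 = 0.5015
OR = 0.3569 / 0.5015 = 0.71
RR = 0.2630 / 0.3340 = 0.79

OR = 0.71; RR = 0.79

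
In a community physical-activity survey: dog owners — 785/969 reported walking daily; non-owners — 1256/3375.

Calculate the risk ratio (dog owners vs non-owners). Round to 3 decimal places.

2.177

risk, dog owners = 785/969 = 0.8101
risk, non-owners = 1256/3375 = 0.3721
RR = 0.8101 / 0.3721 = 2.177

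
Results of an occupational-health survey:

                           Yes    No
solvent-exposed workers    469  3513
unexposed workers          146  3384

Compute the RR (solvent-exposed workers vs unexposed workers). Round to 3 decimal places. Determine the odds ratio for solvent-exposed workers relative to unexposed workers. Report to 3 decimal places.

RR = 2.848; OR = 3.094

risk, solvent-exposed workers = 469/3982 = 0.11778
risk, unexposed workers = 146/3530 = 0.04136
RR = 0.11778 / 0.04136 = 2.848
OR = (469 × 3384) / (3513 × 146) = 1587096/512898 ≈ 3.094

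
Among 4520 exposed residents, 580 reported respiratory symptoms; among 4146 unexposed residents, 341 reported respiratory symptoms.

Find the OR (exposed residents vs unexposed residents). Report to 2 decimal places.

odds, exposed residents = 580/3940 = 0.1472
odds, unexposed residents = 341/3805 = 0.0896
OR = 0.1472 / 0.0896 = 1.64

OR = 1.64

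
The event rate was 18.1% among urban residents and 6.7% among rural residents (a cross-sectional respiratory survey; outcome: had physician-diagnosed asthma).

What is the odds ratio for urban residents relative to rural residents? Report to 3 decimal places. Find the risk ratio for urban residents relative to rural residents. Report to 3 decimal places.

OR = 3.078; RR = 2.701

odds, urban residents = 0.1810/0.8190 = 0.2210
odds, rural residents = 0.0670/0.9330 = 0.0718
OR = 0.2210 / 0.0718 = 3.078
RR = 0.1810 / 0.0670 = 2.701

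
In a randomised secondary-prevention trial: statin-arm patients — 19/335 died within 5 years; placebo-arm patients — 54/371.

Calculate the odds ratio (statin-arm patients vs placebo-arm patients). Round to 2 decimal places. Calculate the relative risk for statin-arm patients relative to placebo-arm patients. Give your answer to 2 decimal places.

OR = 0.35; RR = 0.39

OR = (19 × 317) / (316 × 54) = 6023/17064 ≈ 0.35
risk, statin-arm patients = 19/335 = 0.0567
risk, placebo-arm patients = 54/371 = 0.1456
RR = 0.0567 / 0.1456 = 0.39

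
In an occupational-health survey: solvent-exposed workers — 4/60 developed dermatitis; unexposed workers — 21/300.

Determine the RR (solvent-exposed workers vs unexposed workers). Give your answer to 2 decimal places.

risk, solvent-exposed workers = 4/60 = 0.0667
risk, unexposed workers = 21/300 = 0.0700
RR = 0.0667 / 0.0700 = 0.95

0.95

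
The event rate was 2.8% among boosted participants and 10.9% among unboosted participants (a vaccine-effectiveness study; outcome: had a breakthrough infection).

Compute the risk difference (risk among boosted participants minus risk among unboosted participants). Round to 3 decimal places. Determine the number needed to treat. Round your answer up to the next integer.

risk difference = 0.02800 − 0.10900 = -0.081
absolute risk difference = 0.081000
1 / 0.081000 = 12.346 → round up → 13

RD = -0.081; NNT = 13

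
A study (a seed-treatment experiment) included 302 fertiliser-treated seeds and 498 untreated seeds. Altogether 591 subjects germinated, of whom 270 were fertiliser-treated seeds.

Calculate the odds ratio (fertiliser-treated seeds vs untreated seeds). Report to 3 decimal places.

4.652

fertiliser-treated seeds without the outcome: 302 − 270 = 32
untreated seeds with the outcome: 591 − 270 = 321
untreated seeds without the outcome: 498 − 321 = 177
odds, fertiliser-treated seeds = 270/32 = 8.4375
odds, untreated seeds = 321/177 = 1.8136
OR = 8.4375 / 1.8136 = 4.652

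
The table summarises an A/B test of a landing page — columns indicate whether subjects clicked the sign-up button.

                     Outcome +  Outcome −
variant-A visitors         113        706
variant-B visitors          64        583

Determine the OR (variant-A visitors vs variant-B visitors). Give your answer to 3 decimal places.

odds, variant-A visitors = 113/706 = 0.1601
odds, variant-B visitors = 64/583 = 0.1098
OR = 0.1601 / 0.1098 = 1.458

OR = 1.458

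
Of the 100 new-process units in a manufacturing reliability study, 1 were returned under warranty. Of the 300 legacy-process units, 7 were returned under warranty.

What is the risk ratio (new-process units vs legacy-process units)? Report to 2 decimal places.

RR ≈ 0.43

risk, new-process units = 1/100 = 0.01000
risk, legacy-process units = 7/300 = 0.02333
RR = 0.01000 / 0.02333 = 0.43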